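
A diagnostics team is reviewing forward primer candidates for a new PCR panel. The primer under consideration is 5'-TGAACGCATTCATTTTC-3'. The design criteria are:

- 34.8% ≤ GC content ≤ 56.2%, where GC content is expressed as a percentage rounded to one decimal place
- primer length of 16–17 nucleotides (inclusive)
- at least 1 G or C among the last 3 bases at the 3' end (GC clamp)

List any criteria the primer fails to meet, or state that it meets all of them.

Base counts: A=4, T=7, G=2, C=4 (length 17).
GC content: GC 6/17 = 35.3% ✓
length: length 17 ✓
GC clamp: 3' end TTC has 1 G/C ✓

Meets all criteria.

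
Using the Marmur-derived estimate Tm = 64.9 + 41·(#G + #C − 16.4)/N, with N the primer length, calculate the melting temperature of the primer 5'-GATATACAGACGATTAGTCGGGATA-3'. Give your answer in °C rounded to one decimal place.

54.4°C

Base counts: A=9, T=6, G=7, C=3; G+C = 10, N = 25.
Tm = 64.9 + 41·(10 − 16.4)/25 = 64.9 + -262.40/25 = 54.4°C.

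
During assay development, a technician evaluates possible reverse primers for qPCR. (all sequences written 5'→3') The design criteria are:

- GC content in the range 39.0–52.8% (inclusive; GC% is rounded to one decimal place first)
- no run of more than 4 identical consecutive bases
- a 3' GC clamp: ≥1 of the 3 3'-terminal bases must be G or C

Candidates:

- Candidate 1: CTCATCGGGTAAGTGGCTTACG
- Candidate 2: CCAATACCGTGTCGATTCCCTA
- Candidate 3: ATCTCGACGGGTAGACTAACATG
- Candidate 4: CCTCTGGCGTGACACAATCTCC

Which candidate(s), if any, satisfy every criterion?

Candidate 1 (22 nt, A=4 T=6 G=7 C=5): GC 12/22 = 54.5%, outside 39.0–52.8% ✗; longest run = 3 ✓; 3' end ACG has 2 G/C ✓ — fails.
Candidate 2 (22 nt, A=5 T=6 G=3 C=8): GC 11/22 = 50.0% ✓; longest run = 3 ✓; 3' end CTA has 1 G/C ✓ — passes.
Candidate 3 (23 nt, A=7 T=5 G=6 C=5): GC 11/23 = 47.8% ✓; longest run = 3 ✓; 3' end ATG has 1 G/C ✓ — passes.
Candidate 4 (22 nt, A=4 T=5 G=4 C=9): GC 13/22 = 59.1%, outside 39.0–52.8% ✗; longest run = 2 ✓; 3' end TCC has 2 G/C ✓ — fails.

Candidate 2 and Candidate 3.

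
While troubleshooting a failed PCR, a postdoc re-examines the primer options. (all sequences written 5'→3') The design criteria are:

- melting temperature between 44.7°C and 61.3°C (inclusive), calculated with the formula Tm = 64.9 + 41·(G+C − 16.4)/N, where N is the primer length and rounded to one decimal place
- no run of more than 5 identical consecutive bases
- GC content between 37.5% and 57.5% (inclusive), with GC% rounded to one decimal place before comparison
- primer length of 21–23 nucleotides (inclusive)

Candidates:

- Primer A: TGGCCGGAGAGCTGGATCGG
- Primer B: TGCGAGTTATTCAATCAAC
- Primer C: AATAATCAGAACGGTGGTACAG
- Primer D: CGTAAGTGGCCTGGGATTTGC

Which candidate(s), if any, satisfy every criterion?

Primer A (20 nt, A=3 T=3 G=10 C=4): Tm = 64.9 + 41·(14 − 16.4)/20 = 60.0°C ✓; longest run = 2 ✓; GC 14/20 = 70.0%, outside 37.5–57.5% ✗; length 20, outside 21–23 ✗ — fails.
Primer B (19 nt, A=6 T=6 G=3 C=4): Tm = 64.9 + 41·(7 − 16.4)/19 = 44.6°C, outside 44.7–61.3°C ✗; longest run = 2 ✓; GC 7/19 = 36.8%, outside 37.5–57.5% ✗; length 19, outside 21–23 ✗ — fails.
Primer C (22 nt, A=9 T=4 G=6 C=3): Tm = 64.9 + 41·(9 − 16.4)/22 = 51.1°C ✓; longest run = 2 ✓; GC 9/22 = 40.9% ✓; length 22 ✓ — passes.
Primer D (21 nt, A=3 T=6 G=8 C=4): Tm = 64.9 + 41·(12 − 16.4)/21 = 56.3°C ✓; longest run = 3 ✓; GC 12/21 = 57.1% ✓; length 21 ✓ — passes.

Primer C and Primer D.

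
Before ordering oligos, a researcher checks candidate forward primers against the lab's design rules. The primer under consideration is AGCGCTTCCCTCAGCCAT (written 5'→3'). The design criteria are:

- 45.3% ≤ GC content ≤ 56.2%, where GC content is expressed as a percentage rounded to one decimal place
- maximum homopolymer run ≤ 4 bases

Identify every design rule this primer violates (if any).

Base counts: A=3, T=4, G=3, C=8 (length 18).
GC content: GC 11/18 = 61.1%, outside 45.3–56.2% ✗
homopolymer run: longest run = 3 ✓

Fails: GC content.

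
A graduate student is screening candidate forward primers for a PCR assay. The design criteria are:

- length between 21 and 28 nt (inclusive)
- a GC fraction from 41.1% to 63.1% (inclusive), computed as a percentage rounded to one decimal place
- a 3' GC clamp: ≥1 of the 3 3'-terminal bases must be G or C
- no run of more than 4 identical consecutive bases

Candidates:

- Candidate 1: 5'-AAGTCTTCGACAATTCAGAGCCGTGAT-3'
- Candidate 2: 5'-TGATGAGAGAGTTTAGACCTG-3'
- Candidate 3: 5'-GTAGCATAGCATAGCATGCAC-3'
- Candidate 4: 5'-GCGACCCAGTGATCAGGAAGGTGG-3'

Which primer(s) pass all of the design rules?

Candidate 1, Candidate 2, Candidate 3 and Candidate 4.

Candidate 1 (27 nt, A=8 T=7 G=6 C=6): length 27 ✓; GC 12/27 = 44.4% ✓; 3' end GAT has 1 G/C ✓; longest run = 2 ✓ — passes.
Candidate 2 (21 nt, A=6 T=6 G=7 C=2): length 21 ✓; GC 9/21 = 42.9% ✓; 3' end CTG has 2 G/C ✓; longest run = 3 ✓ — passes.
Candidate 3 (21 nt, A=7 T=4 G=5 C=5): length 21 ✓; GC 10/21 = 47.6% ✓; 3' end CAC has 2 G/C ✓; longest run = 1 ✓ — passes.
Candidate 4 (24 nt, A=6 T=3 G=10 C=5): length 24 ✓; GC 15/24 = 62.5% ✓; 3' end TGG has 2 G/C ✓; longest run = 3 ✓ — passes.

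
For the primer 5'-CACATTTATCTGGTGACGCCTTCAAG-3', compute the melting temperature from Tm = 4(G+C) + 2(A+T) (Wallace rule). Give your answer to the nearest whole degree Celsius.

76°C

Base counts: A=6, T=8, G=5, C=7 (length 26).
Tm = 2·(6+8) + 4·(5+7) = 2·14 + 4·12 = 28 + 48 = 76°C.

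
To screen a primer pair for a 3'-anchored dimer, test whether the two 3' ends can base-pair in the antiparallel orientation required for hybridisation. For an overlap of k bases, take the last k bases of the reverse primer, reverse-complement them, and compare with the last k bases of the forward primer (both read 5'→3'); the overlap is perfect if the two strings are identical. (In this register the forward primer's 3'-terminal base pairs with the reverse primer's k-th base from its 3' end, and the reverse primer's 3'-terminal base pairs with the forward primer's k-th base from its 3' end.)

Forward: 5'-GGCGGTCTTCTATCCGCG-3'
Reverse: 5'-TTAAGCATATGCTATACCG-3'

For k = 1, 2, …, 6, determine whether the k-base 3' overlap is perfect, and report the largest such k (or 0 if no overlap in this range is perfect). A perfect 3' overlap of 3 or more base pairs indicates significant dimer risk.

Last 6 bases (5'→3') — forward …TCCGCG, reverse …ATACCG.
Reverse complement of the reverse primer's last 6 bases: CGGTAT; its first k bases are the reverse complement of the reverse primer's last k bases, so a perfect k-base overlap needs the forward primer's last k bases to equal them.
Comparing (forward last k vs required): k=1: G vs C ✗; k=2: CG vs CG ✓; k=3: GCG vs CGG ✗; k=4: CGCG vs CGGT ✗; k=5: CCGCG vs CGGTA ✗; k=6: TCCGCG vs CGGTAT ✗.
Only k = 2 is perfect, so the longest perfect 3' overlap is 2.

Longest perfect overlap: 2 complementary base pairs; below the dimer-risk threshold (threshold 3).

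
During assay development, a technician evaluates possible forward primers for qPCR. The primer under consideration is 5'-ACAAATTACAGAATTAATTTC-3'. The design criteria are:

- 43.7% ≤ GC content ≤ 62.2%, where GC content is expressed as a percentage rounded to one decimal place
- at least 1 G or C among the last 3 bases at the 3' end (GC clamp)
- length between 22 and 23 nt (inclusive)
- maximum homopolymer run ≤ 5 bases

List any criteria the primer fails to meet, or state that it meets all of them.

Base counts: A=10, T=7, G=1, C=3 (length 21).
GC content: GC 4/21 = 19.0%, outside 43.7–62.2% ✗
GC clamp: 3' end TTC has 1 G/C ✓
length: length 21, outside 22–23 ✗
homopolymer run: longest run = 3 ✓

Fails: GC content, length.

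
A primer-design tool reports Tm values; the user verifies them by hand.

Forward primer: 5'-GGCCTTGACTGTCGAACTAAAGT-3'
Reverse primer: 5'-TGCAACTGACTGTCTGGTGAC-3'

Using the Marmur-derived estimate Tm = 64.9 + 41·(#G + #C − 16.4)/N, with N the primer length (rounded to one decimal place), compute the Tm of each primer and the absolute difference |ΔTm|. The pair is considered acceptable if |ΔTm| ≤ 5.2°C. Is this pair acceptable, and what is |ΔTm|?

Forward: G+C = 11, N = 23 → Tm = 64.9 + 41·(11 − 16.4)/23 = 55.3°C.
Reverse: G+C = 11, N = 21 → Tm = 64.9 + 41·(11 − 16.4)/21 = 54.4°C.
|ΔTm| = |55.3 − 54.4| = 0.9°C, ≤ 5.2°C.

|ΔTm| = 0.9°C; the pair is acceptable.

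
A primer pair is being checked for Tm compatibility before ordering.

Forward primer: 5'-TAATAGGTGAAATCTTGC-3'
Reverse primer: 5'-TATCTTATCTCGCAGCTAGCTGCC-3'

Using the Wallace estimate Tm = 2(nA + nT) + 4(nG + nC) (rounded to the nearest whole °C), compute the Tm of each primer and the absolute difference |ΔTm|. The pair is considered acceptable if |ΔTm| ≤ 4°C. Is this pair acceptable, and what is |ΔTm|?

Forward: A=6 T=6 G=4 C=2 → Tm = 2·12 + 4·6 = 48°C.
Reverse: A=4 T=8 G=4 C=8 → Tm = 2·12 + 4·12 = 72°C.
|ΔTm| = |48 − 72| = 24°C, > 4°C.

|ΔTm| = 24°C; the pair is not acceptable.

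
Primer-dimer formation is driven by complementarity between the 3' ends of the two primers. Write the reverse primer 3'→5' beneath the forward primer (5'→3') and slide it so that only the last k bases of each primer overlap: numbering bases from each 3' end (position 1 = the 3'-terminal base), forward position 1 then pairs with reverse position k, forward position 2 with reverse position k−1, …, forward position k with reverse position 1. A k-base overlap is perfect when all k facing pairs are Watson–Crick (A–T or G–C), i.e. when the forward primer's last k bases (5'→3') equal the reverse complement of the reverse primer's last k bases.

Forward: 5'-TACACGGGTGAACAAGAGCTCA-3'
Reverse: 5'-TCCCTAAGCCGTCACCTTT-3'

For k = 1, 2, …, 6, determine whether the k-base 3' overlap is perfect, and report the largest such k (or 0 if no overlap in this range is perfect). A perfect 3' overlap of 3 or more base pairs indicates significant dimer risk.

Last 6 bases (5'→3') — forward …AGCTCA, reverse …ACCTTT.
Reverse complement of the reverse primer's last 6 bases: AAAGGT; its first k bases are the reverse complement of the reverse primer's last k bases, so a perfect k-base overlap needs the forward primer's last k bases to equal them.
Comparing (forward last k vs required): k=1: A vs A ✓; k=2: CA vs AA ✗; k=3: TCA vs AAA ✗; k=4: CTCA vs AAAG ✗; k=5: GCTCA vs AAAGG ✗; k=6: AGCTCA vs AAAGGT ✗.
Only k = 1 is perfect, so the longest perfect 3' overlap is 1.

Longest perfect overlap: 1 complementary base pair; below the dimer-risk threshold (threshold 3).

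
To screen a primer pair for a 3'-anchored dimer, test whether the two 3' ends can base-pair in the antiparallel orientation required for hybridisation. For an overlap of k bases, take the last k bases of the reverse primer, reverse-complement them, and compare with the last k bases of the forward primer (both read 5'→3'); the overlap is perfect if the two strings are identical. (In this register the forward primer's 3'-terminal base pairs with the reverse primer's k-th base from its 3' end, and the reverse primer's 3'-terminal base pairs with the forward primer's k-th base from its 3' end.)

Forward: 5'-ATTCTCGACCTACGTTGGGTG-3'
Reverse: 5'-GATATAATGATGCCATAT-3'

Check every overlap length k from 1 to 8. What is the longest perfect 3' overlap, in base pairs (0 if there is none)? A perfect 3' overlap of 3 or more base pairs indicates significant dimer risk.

Longest perfect overlap: 0 complementary base pairs; below the dimer-risk threshold (threshold 3).

Last 8 bases (5'→3') — forward …GTTGGGTG, reverse …TGCCATAT.
Reverse complement of the reverse primer's last 8 bases: ATATGGCA; its first k bases are the reverse complement of the reverse primer's last k bases, so a perfect k-base overlap needs the forward primer's last k bases to equal them.
Comparing (forward last k vs required): k=1: G vs A ✗; k=2: TG vs AT ✗; k=3: GTG vs ATA ✗; k=4: GGTG vs ATAT ✗; k=5: GGGTG vs ATATG ✗; k=6: TGGGTG vs ATATGG ✗; k=7: TTGGGTG vs ATATGGC ✗; k=8: GTTGGGTG vs ATATGGCA ✗.
No overlap length from 1 to 8 is perfect, so the longest perfect 3' overlap is 0.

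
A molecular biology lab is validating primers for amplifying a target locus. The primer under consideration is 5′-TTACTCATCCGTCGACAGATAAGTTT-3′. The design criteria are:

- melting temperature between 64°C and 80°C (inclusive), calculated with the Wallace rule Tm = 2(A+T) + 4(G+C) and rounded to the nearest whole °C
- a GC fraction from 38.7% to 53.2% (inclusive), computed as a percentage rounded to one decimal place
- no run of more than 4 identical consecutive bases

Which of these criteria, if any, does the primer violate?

Fails: GC content.

Base counts: A=7, T=9, G=4, C=6 (length 26).
Tm: Tm = 2·16 + 4·10 = 72°C ✓
GC content: GC 10/26 = 38.5%, outside 38.7–53.2% ✗
homopolymer run: longest run = 3 ✓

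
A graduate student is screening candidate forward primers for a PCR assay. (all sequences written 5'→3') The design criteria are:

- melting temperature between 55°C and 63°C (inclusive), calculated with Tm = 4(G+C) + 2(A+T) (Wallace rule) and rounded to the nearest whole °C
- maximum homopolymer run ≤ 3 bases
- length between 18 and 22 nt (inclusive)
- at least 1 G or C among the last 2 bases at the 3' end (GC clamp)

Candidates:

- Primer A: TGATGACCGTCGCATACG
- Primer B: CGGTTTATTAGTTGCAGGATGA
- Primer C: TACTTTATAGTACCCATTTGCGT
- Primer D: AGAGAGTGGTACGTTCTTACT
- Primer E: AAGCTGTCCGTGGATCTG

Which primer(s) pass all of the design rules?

Primer A (18 nt, A=4 T=4 G=5 C=5): Tm = 2·8 + 4·10 = 56°C ✓; longest run = 2 ✓; length 18 ✓; 3' end CG has 2 G/C ✓ — passes.
Primer B (22 nt, A=5 T=8 G=7 C=2): Tm = 2·13 + 4·9 = 62°C ✓; longest run = 3 ✓; length 22 ✓; 3' end GA has 1 G/C ✓ — passes.
Primer C (23 nt, A=5 T=10 G=3 C=5): Tm = 2·15 + 4·8 = 62°C ✓; longest run = 3 ✓; length 23, outside 18–22 ✗; 3' end GT has 1 G/C ✓ — fails.
Primer D (21 nt, A=5 T=7 G=6 C=3): Tm = 2·12 + 4·9 = 60°C ✓; longest run = 2 ✓; length 21 ✓; 3' end CT has 1 G/C ✓ — passes.
Primer E (18 nt, A=3 T=5 G=6 C=4): Tm = 2·8 + 4·10 = 56°C ✓; longest run = 2 ✓; length 18 ✓; 3' end TG has 1 G/C ✓ — passes.

Primer A, Primer B, Primer D and Primer E.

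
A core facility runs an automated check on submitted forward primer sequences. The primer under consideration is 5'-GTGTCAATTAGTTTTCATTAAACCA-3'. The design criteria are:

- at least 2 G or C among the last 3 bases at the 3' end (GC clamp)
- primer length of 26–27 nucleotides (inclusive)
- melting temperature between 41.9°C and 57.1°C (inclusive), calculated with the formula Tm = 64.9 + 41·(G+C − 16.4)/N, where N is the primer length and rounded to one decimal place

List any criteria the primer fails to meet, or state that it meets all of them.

Fails: length.

Base counts: A=8, T=10, G=3, C=4 (length 25).
GC clamp: 3' end CCA has 2 G/C ✓
length: length 25, outside 26–27 ✗
Tm: Tm = 64.9 + 41·(7 − 16.4)/25 = 49.5°C ✓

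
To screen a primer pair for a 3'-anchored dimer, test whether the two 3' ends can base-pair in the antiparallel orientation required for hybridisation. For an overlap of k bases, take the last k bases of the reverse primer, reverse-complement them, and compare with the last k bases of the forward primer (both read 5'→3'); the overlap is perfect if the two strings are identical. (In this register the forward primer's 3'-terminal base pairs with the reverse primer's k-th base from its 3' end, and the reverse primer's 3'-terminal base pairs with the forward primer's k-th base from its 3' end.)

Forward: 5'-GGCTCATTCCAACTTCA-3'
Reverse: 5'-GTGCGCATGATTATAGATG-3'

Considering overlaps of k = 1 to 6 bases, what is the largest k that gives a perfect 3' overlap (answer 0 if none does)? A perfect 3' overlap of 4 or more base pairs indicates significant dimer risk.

Last 6 bases (5'→3') — forward …ACTTCA, reverse …TAGATG.
Reverse complement of the reverse primer's last 6 bases: CATCTA; its first k bases are the reverse complement of the reverse primer's last k bases, so a perfect k-base overlap needs the forward primer's last k bases to equal them.
Comparing (forward last k vs required): k=1: A vs C ✗; k=2: CA vs CA ✓; k=3: TCA vs CAT ✗; k=4: TTCA vs CATC ✗; k=5: CTTCA vs CATCT ✗; k=6: ACTTCA vs CATCTA ✗.
Only k = 2 is perfect, so the longest perfect 3' overlap is 2.

Longest perfect overlap: 2 complementary base pairs; below the dimer-risk threshold (threshold 4).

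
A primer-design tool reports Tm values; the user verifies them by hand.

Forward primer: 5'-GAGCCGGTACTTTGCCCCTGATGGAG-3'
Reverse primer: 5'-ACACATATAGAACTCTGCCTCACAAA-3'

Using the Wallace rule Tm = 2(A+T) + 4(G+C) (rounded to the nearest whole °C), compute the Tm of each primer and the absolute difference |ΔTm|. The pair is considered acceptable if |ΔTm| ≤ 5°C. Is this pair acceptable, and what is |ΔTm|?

|ΔTm| = 12°C; the pair is not acceptable.

Forward: A=4 T=6 G=9 C=7 → Tm = 2·10 + 4·16 = 84°C.
Reverse: A=11 T=5 G=2 C=8 → Tm = 2·16 + 4·10 = 72°C.
|ΔTm| = |84 − 72| = 12°C, > 5°C.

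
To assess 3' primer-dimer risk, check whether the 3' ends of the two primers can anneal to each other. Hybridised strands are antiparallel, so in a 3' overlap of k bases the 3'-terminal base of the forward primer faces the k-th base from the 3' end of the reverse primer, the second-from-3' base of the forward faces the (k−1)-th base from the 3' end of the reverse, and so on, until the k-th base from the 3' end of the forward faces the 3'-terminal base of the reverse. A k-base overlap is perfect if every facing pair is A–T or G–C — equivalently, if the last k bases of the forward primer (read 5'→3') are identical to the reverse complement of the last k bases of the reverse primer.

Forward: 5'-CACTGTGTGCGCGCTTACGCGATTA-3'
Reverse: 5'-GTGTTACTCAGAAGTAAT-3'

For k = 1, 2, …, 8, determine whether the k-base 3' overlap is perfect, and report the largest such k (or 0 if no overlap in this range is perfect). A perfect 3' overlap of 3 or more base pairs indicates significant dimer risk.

Longest perfect overlap: 4 complementary base pairs; significant dimer risk (threshold 3).

Last 8 bases (5'→3') — forward …CGCGATTA, reverse …GAAGTAAT.
Reverse complement of the reverse primer's last 8 bases: ATTACTTC; its first k bases are the reverse complement of the reverse primer's last k bases, so a perfect k-base overlap needs the forward primer's last k bases to equal them.
Comparing (forward last k vs required): k=1: A vs A ✓; k=2: TA vs AT ✗; k=3: TTA vs ATT ✗; k=4: ATTA vs ATTA ✓; k=5: GATTA vs ATTAC ✗; k=6: CGATTA vs ATTACT ✗; k=7: GCGATTA vs ATTACTT ✗; k=8: CGCGATTA vs ATTACTTC ✗.
Perfect overlaps at k = 1, 4; the largest is 4.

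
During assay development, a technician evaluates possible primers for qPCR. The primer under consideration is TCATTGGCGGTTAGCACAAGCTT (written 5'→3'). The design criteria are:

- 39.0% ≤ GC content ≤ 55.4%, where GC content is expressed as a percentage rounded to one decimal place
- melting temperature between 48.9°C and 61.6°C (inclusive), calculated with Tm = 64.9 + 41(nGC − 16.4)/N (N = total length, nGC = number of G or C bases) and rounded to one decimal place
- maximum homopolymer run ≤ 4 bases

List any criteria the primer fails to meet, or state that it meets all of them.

Base counts: A=5, T=7, G=6, C=5 (length 23).
GC content: GC 11/23 = 47.8% ✓
Tm: Tm = 64.9 + 41·(11 − 16.4)/23 = 55.3°C ✓
homopolymer run: longest run = 2 ✓

Meets all criteria.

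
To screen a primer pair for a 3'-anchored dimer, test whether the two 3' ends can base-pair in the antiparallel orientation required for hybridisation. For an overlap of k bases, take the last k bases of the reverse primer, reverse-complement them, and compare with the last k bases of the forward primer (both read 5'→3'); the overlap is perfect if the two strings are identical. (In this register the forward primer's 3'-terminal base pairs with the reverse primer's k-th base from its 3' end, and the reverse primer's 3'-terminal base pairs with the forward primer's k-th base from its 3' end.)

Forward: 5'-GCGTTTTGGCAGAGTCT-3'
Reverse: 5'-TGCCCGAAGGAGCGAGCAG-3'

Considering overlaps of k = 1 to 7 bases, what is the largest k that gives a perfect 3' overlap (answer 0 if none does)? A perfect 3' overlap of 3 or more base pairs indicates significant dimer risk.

Last 7 bases (5'→3') — forward …AGAGTCT, reverse …CGAGCAG.
Reverse complement of the reverse primer's last 7 bases: CTGCTCG; its first k bases are the reverse complement of the reverse primer's last k bases, so a perfect k-base overlap needs the forward primer's last k bases to equal them.
Comparing (forward last k vs required): k=1: T vs C ✗; k=2: CT vs CT ✓; k=3: TCT vs CTG ✗; k=4: GTCT vs CTGC ✗; k=5: AGTCT vs CTGCT ✗; k=6: GAGTCT vs CTGCTC ✗; k=7: AGAGTCT vs CTGCTCG ✗.
Only k = 2 is perfect, so the longest perfect 3' overlap is 2.

Longest perfect overlap: 2 complementary base pairs; below the dimer-risk threshold (threshold 3).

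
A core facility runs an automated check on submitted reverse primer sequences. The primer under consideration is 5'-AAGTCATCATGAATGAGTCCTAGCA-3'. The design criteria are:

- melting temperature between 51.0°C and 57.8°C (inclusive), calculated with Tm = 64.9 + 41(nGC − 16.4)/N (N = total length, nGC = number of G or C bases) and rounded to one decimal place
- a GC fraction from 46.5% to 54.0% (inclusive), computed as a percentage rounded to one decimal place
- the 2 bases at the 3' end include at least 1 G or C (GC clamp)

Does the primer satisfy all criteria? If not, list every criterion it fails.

Fails: GC content.

Base counts: A=9, T=6, G=5, C=5 (length 25).
Tm: Tm = 64.9 + 41·(10 − 16.4)/25 = 54.4°C ✓
GC content: GC 10/25 = 40.0%, outside 46.5–54.0% ✗
GC clamp: 3' end CA has 1 G/C ✓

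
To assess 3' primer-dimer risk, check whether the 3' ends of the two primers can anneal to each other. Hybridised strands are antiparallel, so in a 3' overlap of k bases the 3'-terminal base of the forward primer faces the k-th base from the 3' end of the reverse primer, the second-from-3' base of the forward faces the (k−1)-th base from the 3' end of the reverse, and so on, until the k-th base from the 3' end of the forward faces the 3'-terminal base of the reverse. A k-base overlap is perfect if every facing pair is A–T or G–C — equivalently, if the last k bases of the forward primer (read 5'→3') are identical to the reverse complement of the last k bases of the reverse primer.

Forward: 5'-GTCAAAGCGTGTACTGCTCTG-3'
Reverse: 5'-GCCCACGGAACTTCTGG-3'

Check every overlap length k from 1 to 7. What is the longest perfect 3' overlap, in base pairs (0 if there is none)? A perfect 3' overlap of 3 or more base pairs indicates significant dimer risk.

Longest perfect overlap: 0 complementary base pairs; below the dimer-risk threshold (threshold 3).

Last 7 bases (5'→3') — forward …TGCTCTG, reverse …CTTCTGG.
Reverse complement of the reverse primer's last 7 bases: CCAGAAG; its first k bases are the reverse complement of the reverse primer's last k bases, so a perfect k-base overlap needs the forward primer's last k bases to equal them.
Comparing (forward last k vs required): k=1: G vs C ✗; k=2: TG vs CC ✗; k=3: CTG vs CCA ✗; k=4: TCTG vs CCAG ✗; k=5: CTCTG vs CCAGA ✗; k=6: GCTCTG vs CCAGAA ✗; k=7: TGCTCTG vs CCAGAAG ✗.
No overlap length from 1 to 7 is perfect, so the longest perfect 3' overlap is 0.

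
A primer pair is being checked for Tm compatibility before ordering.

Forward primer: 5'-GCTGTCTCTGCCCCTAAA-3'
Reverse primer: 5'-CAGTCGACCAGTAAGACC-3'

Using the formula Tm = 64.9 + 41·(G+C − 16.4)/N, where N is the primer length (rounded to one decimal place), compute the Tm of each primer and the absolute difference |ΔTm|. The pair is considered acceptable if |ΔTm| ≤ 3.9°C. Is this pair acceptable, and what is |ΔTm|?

Forward: G+C = 10, N = 18 → Tm = 64.9 + 41·(10 − 16.4)/18 = 50.3°C.
Reverse: G+C = 10, N = 18 → Tm = 64.9 + 41·(10 − 16.4)/18 = 50.3°C.
|ΔTm| = |50.3 − 50.3| = 0.0°C, ≤ 3.9°C.

|ΔTm| = 0.0°C; the pair is acceptable.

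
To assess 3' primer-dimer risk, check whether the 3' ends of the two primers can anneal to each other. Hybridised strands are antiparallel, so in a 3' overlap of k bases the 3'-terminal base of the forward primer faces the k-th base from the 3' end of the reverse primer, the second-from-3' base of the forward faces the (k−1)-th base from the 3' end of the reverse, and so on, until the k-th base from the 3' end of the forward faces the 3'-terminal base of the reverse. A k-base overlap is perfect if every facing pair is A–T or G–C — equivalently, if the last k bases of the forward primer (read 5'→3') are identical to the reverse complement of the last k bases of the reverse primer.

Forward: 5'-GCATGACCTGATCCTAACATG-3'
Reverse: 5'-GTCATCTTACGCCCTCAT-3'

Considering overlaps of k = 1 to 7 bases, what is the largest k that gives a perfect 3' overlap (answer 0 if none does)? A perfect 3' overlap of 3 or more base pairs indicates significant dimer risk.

Last 7 bases (5'→3') — forward …TAACATG, reverse …CCCTCAT.
Reverse complement of the reverse primer's last 7 bases: ATGAGGG; its first k bases are the reverse complement of the reverse primer's last k bases, so a perfect k-base overlap needs the forward primer's last k bases to equal them.
Comparing (forward last k vs required): k=1: G vs A ✗; k=2: TG vs AT ✗; k=3: ATG vs ATG ✓; k=4: CATG vs ATGA ✗; k=5: ACATG vs ATGAG ✗; k=6: AACATG vs ATGAGG ✗; k=7: TAACATG vs ATGAGGG ✗.
Only k = 3 is perfect, so the longest perfect 3' overlap is 3.

Longest perfect overlap: 3 complementary base pairs; significant dimer risk (threshold 3).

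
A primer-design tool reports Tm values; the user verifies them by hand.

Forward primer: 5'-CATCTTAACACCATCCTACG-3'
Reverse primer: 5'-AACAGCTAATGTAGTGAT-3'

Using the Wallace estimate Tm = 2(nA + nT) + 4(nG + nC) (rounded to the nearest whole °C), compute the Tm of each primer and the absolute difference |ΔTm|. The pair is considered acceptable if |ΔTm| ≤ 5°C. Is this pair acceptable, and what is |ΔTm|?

|ΔTm| = 10°C; the pair is not acceptable.

Forward: A=6 T=5 G=1 C=8 → Tm = 2·11 + 4·9 = 58°C.
Reverse: A=7 T=5 G=4 C=2 → Tm = 2·12 + 4·6 = 48°C.
|ΔTm| = |58 − 48| = 10°C, > 5°C.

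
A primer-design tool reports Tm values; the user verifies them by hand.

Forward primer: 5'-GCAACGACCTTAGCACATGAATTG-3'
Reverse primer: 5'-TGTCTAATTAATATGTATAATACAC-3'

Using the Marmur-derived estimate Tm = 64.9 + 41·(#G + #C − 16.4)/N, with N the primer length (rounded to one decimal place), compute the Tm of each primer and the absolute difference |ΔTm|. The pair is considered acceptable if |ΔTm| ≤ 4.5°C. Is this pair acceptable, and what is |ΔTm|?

Forward: G+C = 11, N = 24 → Tm = 64.9 + 41·(11 − 16.4)/24 = 55.7°C.
Reverse: G+C = 5, N = 25 → Tm = 64.9 + 41·(5 − 16.4)/25 = 46.2°C.
|ΔTm| = |55.7 − 46.2| = 9.5°C, > 4.5°C.

|ΔTm| = 9.5°C; the pair is not acceptable.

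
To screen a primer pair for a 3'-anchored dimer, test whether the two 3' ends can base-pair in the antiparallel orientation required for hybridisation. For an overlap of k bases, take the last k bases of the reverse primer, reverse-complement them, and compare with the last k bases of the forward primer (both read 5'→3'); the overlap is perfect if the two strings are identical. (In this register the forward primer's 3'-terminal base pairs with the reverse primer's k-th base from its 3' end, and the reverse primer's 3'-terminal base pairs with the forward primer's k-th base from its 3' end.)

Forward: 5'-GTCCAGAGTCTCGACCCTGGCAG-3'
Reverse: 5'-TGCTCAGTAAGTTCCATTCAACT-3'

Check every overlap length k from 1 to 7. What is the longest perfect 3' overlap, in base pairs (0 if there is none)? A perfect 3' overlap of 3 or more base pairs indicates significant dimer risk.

Longest perfect overlap: 2 complementary base pairs; below the dimer-risk threshold (threshold 3).

Last 7 bases (5'→3') — forward …CTGGCAG, reverse …TTCAACT.
Reverse complement of the reverse primer's last 7 bases: AGTTGAA; its first k bases are the reverse complement of the reverse primer's last k bases, so a perfect k-base overlap needs the forward primer's last k bases to equal them.
Comparing (forward last k vs required): k=1: G vs A ✗; k=2: AG vs AG ✓; k=3: CAG vs AGT ✗; k=4: GCAG vs AGTT ✗; k=5: GGCAG vs AGTTG ✗; k=6: TGGCAG vs AGTTGA ✗; k=7: CTGGCAG vs AGTTGAA ✗.
Only k = 2 is perfect, so the longest perfect 3' overlap is 2.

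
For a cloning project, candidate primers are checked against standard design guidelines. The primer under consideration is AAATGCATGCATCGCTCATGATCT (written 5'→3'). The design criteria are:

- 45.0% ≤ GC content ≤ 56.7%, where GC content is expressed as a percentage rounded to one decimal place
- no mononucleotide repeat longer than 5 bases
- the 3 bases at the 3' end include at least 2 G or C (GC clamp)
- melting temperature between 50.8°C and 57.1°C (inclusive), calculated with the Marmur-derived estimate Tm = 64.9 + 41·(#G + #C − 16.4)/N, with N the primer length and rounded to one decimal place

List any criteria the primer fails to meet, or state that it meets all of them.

Fails: GC content, GC clamp.

Base counts: A=7, T=7, G=4, C=6 (length 24).
GC content: GC 10/24 = 41.7%, outside 45.0–56.7% ✗
homopolymer run: longest run = 3 ✓
GC clamp: 3' end TCT has 1 G/C, need ≥2 ✗
Tm: Tm = 64.9 + 41·(10 − 16.4)/24 = 54.0°C ✓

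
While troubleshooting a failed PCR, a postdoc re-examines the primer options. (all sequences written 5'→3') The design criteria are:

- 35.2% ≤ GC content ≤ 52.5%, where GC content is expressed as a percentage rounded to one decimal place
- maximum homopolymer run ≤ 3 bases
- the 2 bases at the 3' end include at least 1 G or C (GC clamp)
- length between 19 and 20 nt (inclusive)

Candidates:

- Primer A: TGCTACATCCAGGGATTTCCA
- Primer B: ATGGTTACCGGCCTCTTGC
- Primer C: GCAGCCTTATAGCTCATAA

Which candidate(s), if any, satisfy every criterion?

Primer A (21 nt, A=5 T=6 G=4 C=6): GC 10/21 = 47.6% ✓; longest run = 3 ✓; 3' end CA has 1 G/C ✓; length 21, outside 19–20 ✗ — fails.
Primer B (19 nt, A=2 T=6 G=5 C=6): GC 11/19 = 57.9%, outside 35.2–52.5% ✗; longest run = 2 ✓; 3' end GC has 2 G/C ✓; length 19 ✓ — fails.
Primer C (19 nt, A=6 T=5 G=3 C=5): GC 8/19 = 42.1% ✓; longest run = 2 ✓; 3' end AA has 0 G/C, need ≥1 ✗; length 19 ✓ — fails.

None of the candidates satisfy all criteria.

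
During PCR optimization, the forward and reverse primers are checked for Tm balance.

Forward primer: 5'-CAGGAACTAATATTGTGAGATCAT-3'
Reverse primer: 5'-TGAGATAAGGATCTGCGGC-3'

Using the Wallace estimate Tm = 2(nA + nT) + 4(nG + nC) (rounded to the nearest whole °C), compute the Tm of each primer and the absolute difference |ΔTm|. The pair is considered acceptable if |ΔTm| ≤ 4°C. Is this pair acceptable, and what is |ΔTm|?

Forward: A=9 T=7 G=5 C=3 → Tm = 2·16 + 4·8 = 64°C.
Reverse: A=5 T=4 G=7 C=3 → Tm = 2·9 + 4·10 = 58°C.
|ΔTm| = |64 − 58| = 6°C, > 4°C.

|ΔTm| = 6°C; the pair is not acceptable.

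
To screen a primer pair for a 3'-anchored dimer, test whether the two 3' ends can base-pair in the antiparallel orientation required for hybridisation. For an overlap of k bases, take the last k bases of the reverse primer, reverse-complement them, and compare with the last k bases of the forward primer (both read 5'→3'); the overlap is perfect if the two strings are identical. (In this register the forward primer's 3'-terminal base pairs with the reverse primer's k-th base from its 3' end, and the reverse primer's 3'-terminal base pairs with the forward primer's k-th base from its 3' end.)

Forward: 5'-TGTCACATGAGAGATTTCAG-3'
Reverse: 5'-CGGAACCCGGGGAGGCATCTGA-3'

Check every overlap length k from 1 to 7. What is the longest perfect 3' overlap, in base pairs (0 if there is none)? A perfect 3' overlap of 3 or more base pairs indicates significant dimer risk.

Longest perfect overlap: 4 complementary base pairs; significant dimer risk (threshold 3).

Last 7 bases (5'→3') — forward …ATTTCAG, reverse …CATCTGA.
Reverse complement of the reverse primer's last 7 bases: TCAGATG; its first k bases are the reverse complement of the reverse primer's last k bases, so a perfect k-base overlap needs the forward primer's last k bases to equal them.
Comparing (forward last k vs required): k=1: G vs T ✗; k=2: AG vs TC ✗; k=3: CAG vs TCA ✗; k=4: TCAG vs TCAG ✓; k=5: TTCAG vs TCAGA ✗; k=6: TTTCAG vs TCAGAT ✗; k=7: ATTTCAG vs TCAGATG ✗.
Only k = 4 is perfect, so the longest perfect 3' overlap is 4.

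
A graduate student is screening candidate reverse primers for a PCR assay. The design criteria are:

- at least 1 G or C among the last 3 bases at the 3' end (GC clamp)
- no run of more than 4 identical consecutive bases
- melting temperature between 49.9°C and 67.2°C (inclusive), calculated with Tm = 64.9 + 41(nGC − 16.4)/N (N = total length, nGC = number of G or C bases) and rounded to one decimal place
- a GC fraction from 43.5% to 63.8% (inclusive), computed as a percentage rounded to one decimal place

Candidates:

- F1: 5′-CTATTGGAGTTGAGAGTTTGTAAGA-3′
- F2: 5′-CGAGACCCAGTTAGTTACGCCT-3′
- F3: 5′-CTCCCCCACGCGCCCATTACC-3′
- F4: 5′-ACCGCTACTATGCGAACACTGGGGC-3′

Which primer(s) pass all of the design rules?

F2 and F4.

F1 (25 nt, A=7 T=9 G=8 C=1): 3' end AGA has 1 G/C ✓; longest run = 3 ✓; Tm = 64.9 + 41·(9 − 16.4)/25 = 52.8°C ✓; GC 9/25 = 36.0%, outside 43.5–63.8% ✗ — fails.
F2 (22 nt, A=5 T=5 G=5 C=7): 3' end CCT has 2 G/C ✓; longest run = 3 ✓; Tm = 64.9 + 41·(12 − 16.4)/22 = 56.7°C ✓; GC 12/22 = 54.5% ✓ — passes.
F3 (21 nt, A=3 T=3 G=2 C=13): 3' end ACC has 2 G/C ✓; longest run = 5, exceeds 4 ✗; Tm = 64.9 + 41·(15 − 16.4)/21 = 62.2°C ✓; GC 15/21 = 71.4%, outside 43.5–63.8% ✗ — fails.
F4 (25 nt, A=6 T=4 G=7 C=8): 3' end GGC has 3 G/C ✓; longest run = 4 ✓; Tm = 64.9 + 41·(15 − 16.4)/25 = 62.6°C ✓; GC 15/25 = 60.0% ✓ — passes.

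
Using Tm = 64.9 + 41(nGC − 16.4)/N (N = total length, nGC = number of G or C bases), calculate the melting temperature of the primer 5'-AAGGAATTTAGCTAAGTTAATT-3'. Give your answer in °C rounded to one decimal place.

Base counts: A=9, T=8, G=4, C=1; G+C = 5, N = 22.
Tm = 64.9 + 41·(5 − 16.4)/22 = 64.9 + -467.40/22 = 43.7°C.

43.7°C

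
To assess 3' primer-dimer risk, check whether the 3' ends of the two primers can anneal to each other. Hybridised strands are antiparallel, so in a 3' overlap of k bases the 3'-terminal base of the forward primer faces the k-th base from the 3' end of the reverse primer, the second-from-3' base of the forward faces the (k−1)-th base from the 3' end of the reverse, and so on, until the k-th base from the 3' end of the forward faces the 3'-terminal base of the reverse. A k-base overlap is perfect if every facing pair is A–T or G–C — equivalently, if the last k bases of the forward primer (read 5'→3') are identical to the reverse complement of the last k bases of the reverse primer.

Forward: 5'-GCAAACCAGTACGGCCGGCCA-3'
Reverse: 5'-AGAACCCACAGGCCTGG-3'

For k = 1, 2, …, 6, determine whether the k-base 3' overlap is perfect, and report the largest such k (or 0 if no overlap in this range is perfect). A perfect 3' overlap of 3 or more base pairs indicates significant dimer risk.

Longest perfect overlap: 3 complementary base pairs; significant dimer risk (threshold 3).

Last 6 bases (5'→3') — forward …CGGCCA, reverse …GCCTGG.
Reverse complement of the reverse primer's last 6 bases: CCAGGC; its first k bases are the reverse complement of the reverse primer's last k bases, so a perfect k-base overlap needs the forward primer's last k bases to equal them.
Comparing (forward last k vs required): k=1: A vs C ✗; k=2: CA vs CC ✗; k=3: CCA vs CCA ✓; k=4: GCCA vs CCAG ✗; k=5: GGCCA vs CCAGG ✗; k=6: CGGCCA vs CCAGGC ✗.
Only k = 3 is perfect, so the longest perfect 3' overlap is 3.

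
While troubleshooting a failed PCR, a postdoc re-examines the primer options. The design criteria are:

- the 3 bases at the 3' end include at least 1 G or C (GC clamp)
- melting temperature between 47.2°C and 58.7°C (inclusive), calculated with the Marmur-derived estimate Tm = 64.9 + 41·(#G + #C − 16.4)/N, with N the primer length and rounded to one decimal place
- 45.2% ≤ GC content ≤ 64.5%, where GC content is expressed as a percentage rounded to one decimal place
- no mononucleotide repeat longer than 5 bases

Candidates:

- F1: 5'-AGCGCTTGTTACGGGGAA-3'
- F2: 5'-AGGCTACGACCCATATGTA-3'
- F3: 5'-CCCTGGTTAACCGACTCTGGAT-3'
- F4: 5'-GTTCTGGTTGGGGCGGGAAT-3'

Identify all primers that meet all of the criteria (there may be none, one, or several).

F1, F2 and F3.

F1 (18 nt, A=4 T=4 G=7 C=3): 3' end GAA has 1 G/C ✓; Tm = 64.9 + 41·(10 − 16.4)/18 = 50.3°C ✓; GC 10/18 = 55.6% ✓; longest run = 4 ✓ — passes.
F2 (19 nt, A=6 T=4 G=4 C=5): 3' end GTA has 1 G/C ✓; Tm = 64.9 + 41·(9 − 16.4)/19 = 48.9°C ✓; GC 9/19 = 47.4% ✓; longest run = 3 ✓ — passes.
F3 (22 nt, A=4 T=6 G=5 C=7): 3' end GAT has 1 G/C ✓; Tm = 64.9 + 41·(12 − 16.4)/22 = 56.7°C ✓; GC 12/22 = 54.5% ✓; longest run = 3 ✓ — passes.
F4 (20 nt, A=2 T=6 G=10 C=2): 3' end AAT has 0 G/C, need ≥1 ✗; Tm = 64.9 + 41·(12 − 16.4)/20 = 55.9°C ✓; GC 12/20 = 60.0% ✓; longest run = 4 ✓ — fails.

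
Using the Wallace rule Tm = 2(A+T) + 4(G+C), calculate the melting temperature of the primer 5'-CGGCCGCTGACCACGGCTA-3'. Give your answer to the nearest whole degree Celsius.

Base counts: A=3, T=2, G=6, C=8 (length 19).
Tm = 2·(3+2) + 4·(6+8) = 2·5 + 4·14 = 10 + 56 = 66°C.

66°C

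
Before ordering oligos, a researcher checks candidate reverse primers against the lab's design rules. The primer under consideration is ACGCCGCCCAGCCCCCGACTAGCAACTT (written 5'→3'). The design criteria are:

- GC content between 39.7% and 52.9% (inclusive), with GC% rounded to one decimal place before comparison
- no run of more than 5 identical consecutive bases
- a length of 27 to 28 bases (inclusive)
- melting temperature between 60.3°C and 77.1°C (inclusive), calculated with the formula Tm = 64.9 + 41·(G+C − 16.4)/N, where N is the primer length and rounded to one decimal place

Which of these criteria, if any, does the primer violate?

Base counts: A=6, T=3, G=5, C=14 (length 28).
GC content: GC 19/28 = 67.9%, outside 39.7–52.9% ✗
homopolymer run: longest run = 5 ✓
length: length 28 ✓
Tm: Tm = 64.9 + 41·(19 − 16.4)/28 = 68.7°C ✓

Fails: GC content.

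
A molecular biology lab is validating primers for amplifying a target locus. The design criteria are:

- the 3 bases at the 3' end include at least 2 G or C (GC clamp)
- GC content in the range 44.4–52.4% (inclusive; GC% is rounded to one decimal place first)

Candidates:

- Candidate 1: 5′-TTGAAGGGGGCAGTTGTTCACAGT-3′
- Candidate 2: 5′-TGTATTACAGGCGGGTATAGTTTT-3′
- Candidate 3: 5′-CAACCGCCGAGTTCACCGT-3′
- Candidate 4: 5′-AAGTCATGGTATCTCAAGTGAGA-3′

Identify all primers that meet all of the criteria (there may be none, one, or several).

Candidate 1 (24 nt, A=5 T=7 G=9 C=3): 3' end AGT has 1 G/C, need ≥2 ✗; GC 12/24 = 50.0% ✓ — fails.
Candidate 2 (24 nt, A=5 T=10 G=7 C=2): 3' end TTT has 0 G/C, need ≥2 ✗; GC 9/24 = 37.5%, outside 44.4–52.4% ✗ — fails.
Candidate 3 (19 nt, A=4 T=3 G=4 C=8): 3' end CGT has 2 G/C ✓; GC 12/19 = 63.2%, outside 44.4–52.4% ✗ — fails.
Candidate 4 (23 nt, A=8 T=6 G=6 C=3): 3' end AGA has 1 G/C, need ≥2 ✗; GC 9/23 = 39.1%, outside 44.4–52.4% ✗ — fails.

None of the candidates satisfy all criteria.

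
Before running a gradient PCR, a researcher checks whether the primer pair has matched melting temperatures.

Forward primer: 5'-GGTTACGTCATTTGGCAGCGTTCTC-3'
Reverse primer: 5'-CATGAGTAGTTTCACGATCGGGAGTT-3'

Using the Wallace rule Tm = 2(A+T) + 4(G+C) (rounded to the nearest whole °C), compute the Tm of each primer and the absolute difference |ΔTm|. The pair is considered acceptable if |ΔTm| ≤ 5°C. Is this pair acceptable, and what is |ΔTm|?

|ΔTm| = 0°C; the pair is acceptable.

Forward: A=3 T=9 G=7 C=6 → Tm = 2·12 + 4·13 = 76°C.
Reverse: A=6 T=8 G=8 C=4 → Tm = 2·14 + 4·12 = 76°C.
|ΔTm| = |76 − 76| = 0°C, ≤ 5°C.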